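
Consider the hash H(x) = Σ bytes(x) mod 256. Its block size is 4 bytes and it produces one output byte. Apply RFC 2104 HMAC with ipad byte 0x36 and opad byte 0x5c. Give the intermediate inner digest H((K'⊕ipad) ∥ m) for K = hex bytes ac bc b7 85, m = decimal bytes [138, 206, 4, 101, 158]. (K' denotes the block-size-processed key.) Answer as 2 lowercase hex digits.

Key hex bytes ac bc b7 85 is exactly B = 4 bytes: K' = ac bc b7 85.
K' ⊕ ipad = 9a 8a 81 b3.
Inner input = 9a 8a 81 b3 ∥ 8a ce 04 65 9e.
Inner hash: sum = 154+138+129+179+138+206+4+101+158 = 1207; mod 256 = 183 → b7.

b7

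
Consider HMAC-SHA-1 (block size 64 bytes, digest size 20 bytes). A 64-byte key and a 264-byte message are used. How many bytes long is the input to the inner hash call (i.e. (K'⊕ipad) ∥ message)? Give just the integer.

328

Key is 64 ≤ 64 bytes, zero-padded: |K'| = 64.
Inner input = (K'⊕ipad) ∥ m → 64 + 264 = 328 bytes.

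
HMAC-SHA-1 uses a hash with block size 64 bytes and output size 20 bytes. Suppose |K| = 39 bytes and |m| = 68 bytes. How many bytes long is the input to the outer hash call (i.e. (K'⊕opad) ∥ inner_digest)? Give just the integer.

Key is 39 ≤ 64 bytes, zero-padded: |K'| = 64.
Outer input = (K'⊕opad) ∥ H(inner) → 64 + 20 = 84 bytes.

84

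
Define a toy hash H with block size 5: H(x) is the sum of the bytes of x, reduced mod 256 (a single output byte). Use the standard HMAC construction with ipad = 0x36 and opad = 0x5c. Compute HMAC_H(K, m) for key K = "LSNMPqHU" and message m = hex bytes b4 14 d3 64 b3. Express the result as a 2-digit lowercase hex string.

6c

Key "LSNMPqHU" = 4c 53 4e 4d 50 71 48 55 is 8 bytes > B = 5, so hash it first: H(key) = 98, then zero-pad to 5 bytes: K' = 98 00 00 00 00.
K' ⊕ ipad = ae 36 36 36 36.  K' ⊕ opad = c4 5c 5c 5c 5c.
Inner input = (K'⊕ipad) ∥ m = ae 36 36 36 36 ∥ b4 14 d3 64 b3.
Inner hash: sum = 174+54+54+54+54+180+20+211+100+179 = 1080; mod 256 = 56 → 38.
Outer input = (K'⊕opad) ∥ inner = c4 5c 5c 5c 5c ∥ 38.
Outer hash (tag): sum = 196+92+92+92+92+56 = 620; mod 256 = 108 → 6c.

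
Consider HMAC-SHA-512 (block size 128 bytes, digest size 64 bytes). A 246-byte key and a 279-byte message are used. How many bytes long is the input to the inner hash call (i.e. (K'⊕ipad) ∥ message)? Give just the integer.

Key is 246 > 128 bytes, so it is hashed to 64 bytes then zero-padded to 128: |K'| = 128.
Inner input = (K'⊕ipad) ∥ m → 128 + 279 = 407 bytes.

407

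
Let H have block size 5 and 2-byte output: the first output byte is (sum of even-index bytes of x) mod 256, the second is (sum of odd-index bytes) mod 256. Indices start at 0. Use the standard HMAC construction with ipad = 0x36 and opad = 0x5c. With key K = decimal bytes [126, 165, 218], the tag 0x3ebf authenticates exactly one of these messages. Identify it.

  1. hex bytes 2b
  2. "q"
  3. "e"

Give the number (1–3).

Key decimal bytes [126, 165, 218] = 7e a5 da is 3 bytes ≤ B = 5; zero-pad to 5 bytes: K' = 7e a5 da 00 00.
K' ⊕ ipad = 48 93 ec 36 36; K' ⊕ opad = 22 f9 86 5c 5c.
m1: inner = H(48 93 ec 36 36 2b) = 6a f4; tag = H(22 f9 86 5c 5c 6a f4) = f8bf
m2: inner = H(48 93 ec 36 36 71) = 6a 3a; tag = H(22 f9 86 5c 5c 6a 3a) = 3ebf ← matches
m3: inner = H(48 93 ec 36 36 65) = 6a 2e; tag = H(22 f9 86 5c 5c 6a 2e) = 32bf

2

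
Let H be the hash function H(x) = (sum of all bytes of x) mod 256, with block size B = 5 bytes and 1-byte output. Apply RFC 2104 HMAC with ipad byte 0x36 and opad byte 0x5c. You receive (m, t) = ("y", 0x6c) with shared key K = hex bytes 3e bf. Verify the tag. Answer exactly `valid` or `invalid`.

Key hex bytes 3e bf is 2 bytes ≤ B = 5; zero-pad to 5 bytes: K' = 3e bf 00 00 00.
K' ⊕ ipad = 08 89 36 36 36; K' ⊕ opad = 62 e3 5c 5c 5c.
Inner hash: sum = 8+137+54+54+54+121 = 428; mod 256 = 172 → ac.
Outer hash (recomputed tag): sum = 98+227+92+92+92+172 = 773; mod 256 = 5 → 05.
Recomputed tag = 05; claimed = 6c → mismatch.

invalid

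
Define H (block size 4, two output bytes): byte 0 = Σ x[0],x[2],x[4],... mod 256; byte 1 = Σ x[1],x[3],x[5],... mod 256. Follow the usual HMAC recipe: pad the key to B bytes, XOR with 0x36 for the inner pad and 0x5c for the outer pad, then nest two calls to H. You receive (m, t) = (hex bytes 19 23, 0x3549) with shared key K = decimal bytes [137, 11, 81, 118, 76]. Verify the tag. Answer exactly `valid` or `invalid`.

valid

Key decimal bytes [137, 11, 81, 118, 76] = 89 0b 51 76 4c is 5 bytes > B = 4, so hash it first: H(key) = 26 81, then zero-pad to 4 bytes: K' = 26 81 00 00.
K' ⊕ ipad = 10 b7 36 36; K' ⊕ opad = 7a dd 5c 5c.
Inner hash: even-index sum = 95 mod 256 = 95; odd-index sum = 272 mod 256 = 16 → 5f 10.
Outer hash (recomputed tag): even-index sum = 309 mod 256 = 53; odd-index sum = 329 mod 256 = 73 → 35 49.
Recomputed tag = 3549; claimed = 3549 → match.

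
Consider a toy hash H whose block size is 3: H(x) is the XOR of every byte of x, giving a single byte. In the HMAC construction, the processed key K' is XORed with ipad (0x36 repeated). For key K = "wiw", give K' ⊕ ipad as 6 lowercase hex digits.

415f41

Key "wiw" = 77 69 77 is exactly B = 3 bytes: K' = 77 69 77.
XOR each byte with 0x36: 77⊕36=41, 69⊕36=5f, 77⊕36=41.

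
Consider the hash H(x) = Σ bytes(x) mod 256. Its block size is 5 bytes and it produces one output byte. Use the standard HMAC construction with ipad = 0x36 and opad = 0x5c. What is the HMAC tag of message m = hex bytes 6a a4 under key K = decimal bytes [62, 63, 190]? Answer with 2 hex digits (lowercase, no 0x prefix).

Key decimal bytes [62, 63, 190] = 3e 3f be is 3 bytes ≤ B = 5; zero-pad to 5 bytes: K' = 3e 3f be 00 00.
K' ⊕ ipad = 08 09 88 36 36.  K' ⊕ opad = 62 63 e2 5c 5c.
Inner input = (K'⊕ipad) ∥ m = 08 09 88 36 36 ∥ 6a a4.
Inner hash: sum = 8+9+136+54+54+106+164 = 531; mod 256 = 19 → 13.
Outer input = (K'⊕opad) ∥ inner = 62 63 e2 5c 5c ∥ 13.
Outer hash (tag): sum = 98+99+226+92+92+19 = 626; mod 256 = 114 → 72.

72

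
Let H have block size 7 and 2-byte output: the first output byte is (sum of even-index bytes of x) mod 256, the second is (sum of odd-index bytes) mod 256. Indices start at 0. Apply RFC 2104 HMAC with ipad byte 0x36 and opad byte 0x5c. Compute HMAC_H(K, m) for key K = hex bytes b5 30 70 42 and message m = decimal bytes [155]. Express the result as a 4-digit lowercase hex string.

181b

Key hex bytes b5 30 70 42 is 4 bytes ≤ B = 7; zero-pad to 7 bytes: K' = b5 30 70 42 00 00 00.
K' ⊕ ipad = 83 06 46 74 36 36 36.  K' ⊕ opad = e9 6c 2c 1e 5c 5c 5c.
Inner input = (K'⊕ipad) ∥ m = 83 06 46 74 36 36 36 ∥ 9b.
Inner hash: even-index sum = 309 mod 256 = 53; odd-index sum = 331 mod 256 = 75 → 35 4b.
Outer input = (K'⊕opad) ∥ inner = e9 6c 2c 1e 5c 5c 5c ∥ 35 4b.
Outer hash (tag): even-index sum = 536 mod 256 = 24; odd-index sum = 283 mod 256 = 27 → 18 1b.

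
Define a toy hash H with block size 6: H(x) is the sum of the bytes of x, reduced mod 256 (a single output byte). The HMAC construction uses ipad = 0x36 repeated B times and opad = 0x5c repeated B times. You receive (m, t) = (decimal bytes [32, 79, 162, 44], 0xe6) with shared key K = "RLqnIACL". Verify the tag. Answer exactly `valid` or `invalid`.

invalid

Key "RLqnIACL" = 52 4c 71 6e 49 41 43 4c is 8 bytes > B = 6, so hash it first: H(key) = 96, then zero-pad to 6 bytes: K' = 96 00 00 00 00 00.
K' ⊕ ipad = a0 36 36 36 36 36; K' ⊕ opad = ca 5c 5c 5c 5c 5c.
Inner hash: sum = 160+54+54+54+54+54+32+79+162+44 = 747; mod 256 = 235 → eb.
Outer hash (recomputed tag): sum = 202+92+92+92+92+92+235 = 897; mod 256 = 129 → 81.
Recomputed tag = 81; claimed = e6 → mismatch.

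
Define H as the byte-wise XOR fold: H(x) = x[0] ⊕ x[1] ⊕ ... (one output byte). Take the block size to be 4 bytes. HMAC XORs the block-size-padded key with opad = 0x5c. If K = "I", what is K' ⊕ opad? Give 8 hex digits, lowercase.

155c5c5c

Key "I" = 49 is 1 byte ≤ B = 4; zero-pad to 4 bytes: K' = 49 00 00 00.
XOR each byte with 0x5c: 49⊕5c=15, 00⊕5c=5c, 00⊕5c=5c, 00⊕5c=5c.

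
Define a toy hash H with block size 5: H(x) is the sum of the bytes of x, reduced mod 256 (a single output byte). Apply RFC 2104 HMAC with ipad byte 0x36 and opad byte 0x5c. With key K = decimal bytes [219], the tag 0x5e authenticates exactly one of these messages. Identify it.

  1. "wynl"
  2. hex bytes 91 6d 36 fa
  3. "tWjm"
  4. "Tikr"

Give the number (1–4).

Key decimal bytes [219] = db is 1 byte ≤ B = 5; zero-pad to 5 bytes: K' = db 00 00 00 00.
K' ⊕ ipad = ed 36 36 36 36; K' ⊕ opad = 87 5c 5c 5c 5c.
m1: inner = H(ed 36 36 36 36 77 79 6e 6c) = 8f; tag = H(87 5c 5c 5c 5c 8f) = 86
m2: inner = H(ed 36 36 36 36 91 6d 36 fa) = f3; tag = H(87 5c 5c 5c 5c f3) = ea
m3: inner = H(ed 36 36 36 36 74 57 6a 6d) = 67; tag = H(87 5c 5c 5c 5c 67) = 5e ← matches
m4: inner = H(ed 36 36 36 36 54 69 6b 72) = 5f; tag = H(87 5c 5c 5c 5c 5f) = 56

3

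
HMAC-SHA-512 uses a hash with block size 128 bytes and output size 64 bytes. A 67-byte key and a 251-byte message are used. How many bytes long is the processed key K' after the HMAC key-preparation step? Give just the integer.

Key is 67 ≤ 128 bytes, zero-padded: |K'| = 128.

128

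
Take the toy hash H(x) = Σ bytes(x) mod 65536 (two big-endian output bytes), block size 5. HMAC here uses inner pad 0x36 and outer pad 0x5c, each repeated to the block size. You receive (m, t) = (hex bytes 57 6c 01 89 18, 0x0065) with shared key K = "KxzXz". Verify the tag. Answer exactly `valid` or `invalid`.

invalid

Key "KxzXz" = 4b 78 7a 58 7a is exactly B = 5 bytes: K' = 4b 78 7a 58 7a.
K' ⊕ ipad = 7d 4e 4c 6e 4c; K' ⊕ opad = 17 24 26 04 26.
Inner hash: sum = 125+78+76+110+76+87+108+1+137+24 = 822 → 03 36.
Outer hash (recomputed tag): sum = 23+36+38+4+38+3+54 = 196 → 00 c4.
Recomputed tag = 00c4; claimed = 0065 → mismatch.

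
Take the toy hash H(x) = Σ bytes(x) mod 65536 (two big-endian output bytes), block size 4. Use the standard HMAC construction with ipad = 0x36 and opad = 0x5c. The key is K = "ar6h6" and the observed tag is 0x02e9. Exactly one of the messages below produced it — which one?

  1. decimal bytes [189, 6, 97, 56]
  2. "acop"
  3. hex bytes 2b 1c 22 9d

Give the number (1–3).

2

Key "ar6h6" = 61 72 36 68 36 is 5 bytes > B = 4, so hash it first: H(key) = 01 a7, then zero-pad to 4 bytes: K' = 01 a7 00 00.
K' ⊕ ipad = 37 91 36 36; K' ⊕ opad = 5d fb 5c 5c.
m1: inner = H(37 91 36 36 bd 06 61 38) = 02 90; tag = H(5d fb 5c 5c 02 90) = 02a2
m2: inner = H(37 91 36 36 61 63 6f 70) = 02 d7; tag = H(5d fb 5c 5c 02 d7) = 02e9 ← matches
m3: inner = H(37 91 36 36 2b 1c 22 9d) = 02 3a; tag = H(5d fb 5c 5c 02 3a) = 024c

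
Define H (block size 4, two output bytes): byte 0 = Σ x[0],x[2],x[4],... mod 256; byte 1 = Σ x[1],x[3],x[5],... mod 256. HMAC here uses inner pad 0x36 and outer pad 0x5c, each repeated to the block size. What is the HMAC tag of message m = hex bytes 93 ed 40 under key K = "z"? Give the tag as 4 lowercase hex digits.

d711

Key "z" = 7a is 1 byte ≤ B = 4; zero-pad to 4 bytes: K' = 7a 00 00 00.
K' ⊕ ipad = 4c 36 36 36.  K' ⊕ opad = 26 5c 5c 5c.
Inner input = (K'⊕ipad) ∥ m = 4c 36 36 36 ∥ 93 ed 40.
Inner hash: even-index sum = 341 mod 256 = 85; odd-index sum = 345 mod 256 = 89 → 55 59.
Outer input = (K'⊕opad) ∥ inner = 26 5c 5c 5c ∥ 55 59.
Outer hash (tag): even-index sum = 215 mod 256 = 215; odd-index sum = 273 mod 256 = 17 → d7 11.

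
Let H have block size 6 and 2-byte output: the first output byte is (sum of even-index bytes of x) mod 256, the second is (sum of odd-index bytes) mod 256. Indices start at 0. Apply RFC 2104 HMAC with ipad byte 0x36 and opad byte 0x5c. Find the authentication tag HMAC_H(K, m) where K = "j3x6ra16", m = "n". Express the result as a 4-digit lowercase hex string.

Key "j3x6ra16" = 6a 33 78 36 72 61 31 36 is 8 bytes > B = 6, so hash it first: H(key) = 85 00, then zero-pad to 6 bytes: K' = 85 00 00 00 00 00.
K' ⊕ ipad = b3 36 36 36 36 36.  K' ⊕ opad = d9 5c 5c 5c 5c 5c.
Inner input = (K'⊕ipad) ∥ m = b3 36 36 36 36 36 ∥ 6e.
Inner hash: even-index sum = 397 mod 256 = 141; odd-index sum = 162 mod 256 = 162 → 8d a2.
Outer input = (K'⊕opad) ∥ inner = d9 5c 5c 5c 5c 5c ∥ 8d a2.
Outer hash (tag): even-index sum = 542 mod 256 = 30; odd-index sum = 438 mod 256 = 182 → 1e b6.

1eb6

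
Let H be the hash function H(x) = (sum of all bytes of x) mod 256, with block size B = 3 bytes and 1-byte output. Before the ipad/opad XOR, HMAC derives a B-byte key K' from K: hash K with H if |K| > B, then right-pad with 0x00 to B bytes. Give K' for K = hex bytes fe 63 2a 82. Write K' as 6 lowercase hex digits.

|K| = 4 > B = 3, so first hash the key.
H(K): sum = 254+99+42+130 = 525; mod 256 = 13 → 0d.
Zero-pad H(K) = 0d to 3 bytes: K' = 0d 00 00.

0d0000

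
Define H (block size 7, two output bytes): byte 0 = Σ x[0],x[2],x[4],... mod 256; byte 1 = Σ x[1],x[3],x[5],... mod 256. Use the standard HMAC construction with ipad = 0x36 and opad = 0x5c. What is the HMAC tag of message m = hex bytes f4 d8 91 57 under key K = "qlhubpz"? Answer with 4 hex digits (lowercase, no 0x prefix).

2df9

Key "qlhubpz" = 71 6c 68 75 62 70 7a is exactly B = 7 bytes: K' = 71 6c 68 75 62 70 7a.
K' ⊕ ipad = 47 5a 5e 43 54 46 4c.  K' ⊕ opad = 2d 30 34 29 3e 2c 26.
Inner input = (K'⊕ipad) ∥ m = 47 5a 5e 43 54 46 4c ∥ f4 d8 91 57.
Inner hash: even-index sum = 628 mod 256 = 116; odd-index sum = 616 mod 256 = 104 → 74 68.
Outer input = (K'⊕opad) ∥ inner = 2d 30 34 29 3e 2c 26 ∥ 74 68.
Outer hash (tag): even-index sum = 301 mod 256 = 45; odd-index sum = 249 mod 256 = 249 → 2d f9.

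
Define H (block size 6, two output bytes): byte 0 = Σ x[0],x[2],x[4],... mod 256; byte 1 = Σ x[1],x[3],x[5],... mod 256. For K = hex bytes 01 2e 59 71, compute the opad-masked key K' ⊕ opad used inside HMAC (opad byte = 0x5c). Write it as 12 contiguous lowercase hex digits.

Key hex bytes 01 2e 59 71 is 4 bytes ≤ B = 6; zero-pad to 6 bytes: K' = 01 2e 59 71 00 00.
XOR each byte with 0x5c: 01⊕5c=5d, 2e⊕5c=72, 59⊕5c=05, 71⊕5c=2d, 00⊕5c=5c, 00⊕5c=5c.

5d72052d5c5c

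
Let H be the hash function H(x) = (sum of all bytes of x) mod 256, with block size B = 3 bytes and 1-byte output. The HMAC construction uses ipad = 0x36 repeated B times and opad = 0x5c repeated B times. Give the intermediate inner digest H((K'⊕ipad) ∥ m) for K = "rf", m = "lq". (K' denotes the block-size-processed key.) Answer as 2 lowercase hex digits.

a7

Key "rf" = 72 66 is 2 bytes ≤ B = 3; zero-pad to 3 bytes: K' = 72 66 00.
K' ⊕ ipad = 44 50 36.
Inner input = 44 50 36 ∥ 6c 71.
Inner hash: sum = 68+80+54+108+113 = 423; mod 256 = 167 → a7.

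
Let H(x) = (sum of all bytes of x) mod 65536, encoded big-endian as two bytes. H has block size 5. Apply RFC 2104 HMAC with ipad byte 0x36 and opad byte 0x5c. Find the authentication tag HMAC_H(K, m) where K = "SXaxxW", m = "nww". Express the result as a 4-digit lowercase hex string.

Key "SXaxxW" = 53 58 61 78 78 57 is 6 bytes > B = 5, so hash it first: H(key) = 02 53, then zero-pad to 5 bytes: K' = 02 53 00 00 00.
K' ⊕ ipad = 34 65 36 36 36.  K' ⊕ opad = 5e 0f 5c 5c 5c.
Inner input = (K'⊕ipad) ∥ m = 34 65 36 36 36 ∥ 6e 77 77.
Inner hash: sum = 52+101+54+54+54+110+119+119 = 663 → 02 97.
Outer input = (K'⊕opad) ∥ inner = 5e 0f 5c 5c 5c ∥ 02 97.
Outer hash (tag): sum = 94+15+92+92+92+2+151 = 538 → 02 1a.

021a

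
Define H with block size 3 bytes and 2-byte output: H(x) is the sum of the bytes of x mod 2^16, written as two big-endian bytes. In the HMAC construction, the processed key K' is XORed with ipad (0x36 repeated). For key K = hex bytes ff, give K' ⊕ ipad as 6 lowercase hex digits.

Key hex bytes ff is 1 byte ≤ B = 3; zero-pad to 3 bytes: K' = ff 00 00.
XOR each byte with 0x36: ff⊕36=c9, 00⊕36=36, 00⊕36=36.

c93636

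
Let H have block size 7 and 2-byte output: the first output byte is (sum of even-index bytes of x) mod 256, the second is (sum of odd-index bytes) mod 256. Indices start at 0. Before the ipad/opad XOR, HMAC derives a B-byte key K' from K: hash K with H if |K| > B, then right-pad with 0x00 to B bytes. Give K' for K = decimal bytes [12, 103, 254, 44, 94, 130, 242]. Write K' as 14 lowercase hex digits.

Key decimal bytes [12, 103, 254, 44, 94, 130, 242] = 0c 67 fe 2c 5e 82 f2 is exactly B = 7 bytes: K' = 0c 67 fe 2c 5e 82 f2.

0c67fe2c5e82f2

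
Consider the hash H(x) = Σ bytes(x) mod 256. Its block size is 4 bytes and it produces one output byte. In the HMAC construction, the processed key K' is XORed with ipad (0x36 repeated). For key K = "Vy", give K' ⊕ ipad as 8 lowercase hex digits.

604f3636

Key "Vy" = 56 79 is 2 bytes ≤ B = 4; zero-pad to 4 bytes: K' = 56 79 00 00.
XOR each byte with 0x36: 56⊕36=60, 79⊕36=4f, 00⊕36=36, 00⊕36=36.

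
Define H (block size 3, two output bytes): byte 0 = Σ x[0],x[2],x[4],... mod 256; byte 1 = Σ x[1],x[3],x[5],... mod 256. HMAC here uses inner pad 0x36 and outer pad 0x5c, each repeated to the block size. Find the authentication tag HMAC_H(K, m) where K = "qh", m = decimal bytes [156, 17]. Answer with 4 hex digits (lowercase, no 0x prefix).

Key "qh" = 71 68 is 2 bytes ≤ B = 3; zero-pad to 3 bytes: K' = 71 68 00.
K' ⊕ ipad = 47 5e 36.  K' ⊕ opad = 2d 34 5c.
Inner input = (K'⊕ipad) ∥ m = 47 5e 36 ∥ 9c 11.
Inner hash: even-index sum = 142 mod 256 = 142; odd-index sum = 250 mod 256 = 250 → 8e fa.
Outer input = (K'⊕opad) ∥ inner = 2d 34 5c ∥ 8e fa.
Outer hash (tag): even-index sum = 387 mod 256 = 131; odd-index sum = 194 mod 256 = 194 → 83 c2.

83c2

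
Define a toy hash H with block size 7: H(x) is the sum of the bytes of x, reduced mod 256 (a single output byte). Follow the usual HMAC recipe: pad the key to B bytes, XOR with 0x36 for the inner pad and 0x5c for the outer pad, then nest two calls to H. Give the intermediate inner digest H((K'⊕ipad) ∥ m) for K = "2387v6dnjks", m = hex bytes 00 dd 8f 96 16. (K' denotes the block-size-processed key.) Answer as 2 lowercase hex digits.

Key "2387v6dnjks" = 32 33 38 37 76 36 64 6e 6a 6b 73 is 11 bytes > B = 7, so hash it first: H(key) = 9a, then zero-pad to 7 bytes: K' = 9a 00 00 00 00 00 00.
K' ⊕ ipad = ac 36 36 36 36 36 36.
Inner input = ac 36 36 36 36 36 36 ∥ 00 dd 8f 96 16.
Inner hash: sum = 172+54+54+54+54+54+54+0+221+143+150+22 = 1032; mod 256 = 8 → 08.

08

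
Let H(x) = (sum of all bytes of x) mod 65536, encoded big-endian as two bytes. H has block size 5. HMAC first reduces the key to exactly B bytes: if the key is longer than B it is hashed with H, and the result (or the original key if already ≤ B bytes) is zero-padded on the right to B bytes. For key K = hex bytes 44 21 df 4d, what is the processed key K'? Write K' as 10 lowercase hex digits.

Key hex bytes 44 21 df 4d is 4 bytes ≤ B = 5; zero-pad to 5 bytes: K' = 44 21 df 4d 00.

4421df4d00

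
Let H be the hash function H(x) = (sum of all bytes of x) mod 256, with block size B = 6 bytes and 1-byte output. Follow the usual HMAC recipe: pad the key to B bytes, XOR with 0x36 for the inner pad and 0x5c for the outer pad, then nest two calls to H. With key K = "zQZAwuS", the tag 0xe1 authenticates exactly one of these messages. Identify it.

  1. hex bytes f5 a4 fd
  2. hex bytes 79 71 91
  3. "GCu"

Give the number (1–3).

2

Key "zQZAwuS" = 7a 51 5a 41 77 75 53 is 7 bytes > B = 6, so hash it first: H(key) = a5, then zero-pad to 6 bytes: K' = a5 00 00 00 00 00.
K' ⊕ ipad = 93 36 36 36 36 36; K' ⊕ opad = f9 5c 5c 5c 5c 5c.
m1: inner = H(93 36 36 36 36 36 f5 a4 fd) = 37; tag = H(f9 5c 5c 5c 5c 5c 37) = fc
m2: inner = H(93 36 36 36 36 36 79 71 91) = 1c; tag = H(f9 5c 5c 5c 5c 5c 1c) = e1 ← matches
m3: inner = H(93 36 36 36 36 36 47 43 75) = a0; tag = H(f9 5c 5c 5c 5c 5c a0) = 65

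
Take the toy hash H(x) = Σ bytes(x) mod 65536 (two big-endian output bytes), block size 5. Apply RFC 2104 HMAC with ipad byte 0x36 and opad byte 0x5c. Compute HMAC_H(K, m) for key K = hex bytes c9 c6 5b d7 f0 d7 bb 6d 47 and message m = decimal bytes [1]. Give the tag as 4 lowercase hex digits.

02b0

Key hex bytes c9 c6 5b d7 f0 d7 bb 6d 47 is 9 bytes > B = 5, so hash it first: H(key) = 05 f7, then zero-pad to 5 bytes: K' = 05 f7 00 00 00.
K' ⊕ ipad = 33 c1 36 36 36.  K' ⊕ opad = 59 ab 5c 5c 5c.
Inner input = (K'⊕ipad) ∥ m = 33 c1 36 36 36 ∥ 01.
Inner hash: sum = 51+193+54+54+54+1 = 407 → 01 97.
Outer input = (K'⊕opad) ∥ inner = 59 ab 5c 5c 5c ∥ 01 97.
Outer hash (tag): sum = 89+171+92+92+92+1+151 = 688 → 02 b0.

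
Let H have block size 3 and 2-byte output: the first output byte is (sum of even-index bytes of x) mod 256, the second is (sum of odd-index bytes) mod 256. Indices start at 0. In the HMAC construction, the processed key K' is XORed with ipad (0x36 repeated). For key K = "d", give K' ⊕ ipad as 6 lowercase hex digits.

Key "d" = 64 is 1 byte ≤ B = 3; zero-pad to 3 bytes: K' = 64 00 00.
XOR each byte with 0x36: 64⊕36=52, 00⊕36=36, 00⊕36=36.

523636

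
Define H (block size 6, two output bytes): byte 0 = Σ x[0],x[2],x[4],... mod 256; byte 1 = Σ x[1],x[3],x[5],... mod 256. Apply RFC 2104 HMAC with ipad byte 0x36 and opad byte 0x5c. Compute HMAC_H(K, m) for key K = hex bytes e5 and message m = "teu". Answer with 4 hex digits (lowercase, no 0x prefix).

991b

Key hex bytes e5 is 1 byte ≤ B = 6; zero-pad to 6 bytes: K' = e5 00 00 00 00 00.
K' ⊕ ipad = d3 36 36 36 36 36.  K' ⊕ opad = b9 5c 5c 5c 5c 5c.
Inner input = (K'⊕ipad) ∥ m = d3 36 36 36 36 36 ∥ 74 65 75.
Inner hash: even-index sum = 552 mod 256 = 40; odd-index sum = 263 mod 256 = 7 → 28 07.
Outer input = (K'⊕opad) ∥ inner = b9 5c 5c 5c 5c 5c ∥ 28 07.
Outer hash (tag): even-index sum = 409 mod 256 = 153; odd-index sum = 283 mod 256 = 27 → 99 1b.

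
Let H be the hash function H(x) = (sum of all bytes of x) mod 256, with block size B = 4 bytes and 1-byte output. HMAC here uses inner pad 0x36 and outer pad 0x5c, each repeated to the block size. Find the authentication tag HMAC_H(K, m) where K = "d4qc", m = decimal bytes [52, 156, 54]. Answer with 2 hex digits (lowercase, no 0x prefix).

Key "d4qc" = 64 34 71 63 is exactly B = 4 bytes: K' = 64 34 71 63.
K' ⊕ ipad = 52 02 47 55.  K' ⊕ opad = 38 68 2d 3f.
Inner input = (K'⊕ipad) ∥ m = 52 02 47 55 ∥ 34 9c 36.
Inner hash: sum = 82+2+71+85+52+156+54 = 502; mod 256 = 246 → f6.
Outer input = (K'⊕opad) ∥ inner = 38 68 2d 3f ∥ f6.
Outer hash (tag): sum = 56+104+45+63+246 = 514; mod 256 = 2 → 02.

02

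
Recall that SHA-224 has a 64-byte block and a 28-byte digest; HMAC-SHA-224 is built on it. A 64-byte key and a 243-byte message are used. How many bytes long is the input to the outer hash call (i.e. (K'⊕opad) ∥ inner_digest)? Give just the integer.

Key is 64 ≤ 64 bytes, zero-padded: |K'| = 64.
Outer input = (K'⊕opad) ∥ H(inner) → 64 + 28 = 92 bytes.

92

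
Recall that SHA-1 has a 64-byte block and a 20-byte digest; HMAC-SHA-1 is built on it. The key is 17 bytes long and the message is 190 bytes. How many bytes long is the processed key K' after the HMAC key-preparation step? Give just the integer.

64

Key is 17 ≤ 64 bytes, zero-padded: |K'| = 64.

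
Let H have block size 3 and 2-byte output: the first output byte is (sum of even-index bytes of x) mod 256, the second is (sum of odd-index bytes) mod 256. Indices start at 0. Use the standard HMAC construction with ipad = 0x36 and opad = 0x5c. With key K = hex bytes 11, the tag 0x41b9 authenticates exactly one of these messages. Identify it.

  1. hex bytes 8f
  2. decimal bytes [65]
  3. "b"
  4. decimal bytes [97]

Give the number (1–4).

3

Key hex bytes 11 is 1 byte ≤ B = 3; zero-pad to 3 bytes: K' = 11 00 00.
K' ⊕ ipad = 27 36 36; K' ⊕ opad = 4d 5c 5c.
m1: inner = H(27 36 36 8f) = 5d c5; tag = H(4d 5c 5c 5d c5) = 6eb9
m2: inner = H(27 36 36 41) = 5d 77; tag = H(4d 5c 5c 5d 77) = 20b9
m3: inner = H(27 36 36 62) = 5d 98; tag = H(4d 5c 5c 5d 98) = 41b9 ← matches
m4: inner = H(27 36 36 61) = 5d 97; tag = H(4d 5c 5c 5d 97) = 40b9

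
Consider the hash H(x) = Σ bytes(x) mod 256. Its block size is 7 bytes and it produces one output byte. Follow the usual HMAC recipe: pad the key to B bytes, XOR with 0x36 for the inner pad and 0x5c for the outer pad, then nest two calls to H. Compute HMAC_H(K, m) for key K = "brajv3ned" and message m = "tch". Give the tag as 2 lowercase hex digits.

Key "brajv3ned" = 62 72 61 6a 76 33 6e 65 64 is 9 bytes > B = 7, so hash it first: H(key) = 7f, then zero-pad to 7 bytes: K' = 7f 00 00 00 00 00 00.
K' ⊕ ipad = 49 36 36 36 36 36 36.  K' ⊕ opad = 23 5c 5c 5c 5c 5c 5c.
Inner input = (K'⊕ipad) ∥ m = 49 36 36 36 36 36 36 ∥ 74 63 68.
Inner hash: sum = 73+54+54+54+54+54+54+116+99+104 = 716; mod 256 = 204 → cc.
Outer input = (K'⊕opad) ∥ inner = 23 5c 5c 5c 5c 5c 5c ∥ cc.
Outer hash (tag): sum = 35+92+92+92+92+92+92+204 = 791; mod 256 = 23 → 17.

17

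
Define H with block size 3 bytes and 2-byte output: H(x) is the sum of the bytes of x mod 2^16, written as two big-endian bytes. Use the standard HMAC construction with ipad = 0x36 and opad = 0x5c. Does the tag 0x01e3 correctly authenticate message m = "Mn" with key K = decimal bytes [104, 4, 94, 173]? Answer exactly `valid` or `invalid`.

invalid

Key decimal bytes [104, 4, 94, 173] = 68 04 5e ad is 4 bytes > B = 3, so hash it first: H(key) = 01 77, then zero-pad to 3 bytes: K' = 01 77 00.
K' ⊕ ipad = 37 41 36; K' ⊕ opad = 5d 2b 5c.
Inner hash: sum = 55+65+54+77+110 = 361 → 01 69.
Outer hash (recomputed tag): sum = 93+43+92+1+105 = 334 → 01 4e.
Recomputed tag = 014e; claimed = 01e3 → mismatch.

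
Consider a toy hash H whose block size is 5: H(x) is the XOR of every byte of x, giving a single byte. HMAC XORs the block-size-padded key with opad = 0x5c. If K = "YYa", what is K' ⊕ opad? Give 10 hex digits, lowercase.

Key "YYa" = 59 59 61 is 3 bytes ≤ B = 5; zero-pad to 5 bytes: K' = 59 59 61 00 00.
XOR each byte with 0x5c: 59⊕5c=05, 59⊕5c=05, 61⊕5c=3d, 00⊕5c=5c, 00⊕5c=5c.

05053d5c5c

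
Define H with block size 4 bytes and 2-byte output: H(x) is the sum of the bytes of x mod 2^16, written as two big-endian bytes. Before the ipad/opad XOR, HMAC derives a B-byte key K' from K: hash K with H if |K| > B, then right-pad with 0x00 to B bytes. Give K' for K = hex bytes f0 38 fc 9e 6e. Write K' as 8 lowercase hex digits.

|K| = 5 > B = 4, so first hash the key.
H(K): sum = 240+56+252+158+110 = 816 → 03 30.
Zero-pad H(K) = 03 30 to 4 bytes: K' = 03 30 00 00.

03300000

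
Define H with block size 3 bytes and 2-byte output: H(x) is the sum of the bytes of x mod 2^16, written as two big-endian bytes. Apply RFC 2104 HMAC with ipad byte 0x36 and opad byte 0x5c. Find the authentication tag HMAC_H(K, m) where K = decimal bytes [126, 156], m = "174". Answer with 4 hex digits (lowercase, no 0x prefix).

0203

Key decimal bytes [126, 156] = 7e 9c is 2 bytes ≤ B = 3; zero-pad to 3 bytes: K' = 7e 9c 00.
K' ⊕ ipad = 48 aa 36.  K' ⊕ opad = 22 c0 5c.
Inner input = (K'⊕ipad) ∥ m = 48 aa 36 ∥ 31 37 34.
Inner hash: sum = 72+170+54+49+55+52 = 452 → 01 c4.
Outer input = (K'⊕opad) ∥ inner = 22 c0 5c ∥ 01 c4.
Outer hash (tag): sum = 34+192+92+1+196 = 515 → 02 03.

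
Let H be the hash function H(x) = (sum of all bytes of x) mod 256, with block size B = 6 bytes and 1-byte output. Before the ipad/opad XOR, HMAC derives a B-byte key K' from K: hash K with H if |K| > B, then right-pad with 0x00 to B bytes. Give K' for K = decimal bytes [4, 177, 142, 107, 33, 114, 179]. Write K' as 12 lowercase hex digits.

f40000000000

|K| = 7 > B = 6, so first hash the key.
H(K): sum = 4+177+142+107+33+114+179 = 756; mod 256 = 244 → f4.
Zero-pad H(K) = f4 to 6 bytes: K' = f4 00 00 00 00 00.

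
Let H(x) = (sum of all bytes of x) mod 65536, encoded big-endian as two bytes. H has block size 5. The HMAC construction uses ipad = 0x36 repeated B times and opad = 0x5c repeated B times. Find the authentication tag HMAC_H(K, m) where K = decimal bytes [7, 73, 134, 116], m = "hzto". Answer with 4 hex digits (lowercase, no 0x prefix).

Key decimal bytes [7, 73, 134, 116] = 07 49 86 74 is 4 bytes ≤ B = 5; zero-pad to 5 bytes: K' = 07 49 86 74 00.
K' ⊕ ipad = 31 7f b0 42 36.  K' ⊕ opad = 5b 15 da 28 5c.
Inner input = (K'⊕ipad) ∥ m = 31 7f b0 42 36 ∥ 68 7a 74 6f.
Inner hash: sum = 49+127+176+66+54+104+122+116+111 = 925 → 03 9d.
Outer input = (K'⊕opad) ∥ inner = 5b 15 da 28 5c ∥ 03 9d.
Outer hash (tag): sum = 91+21+218+40+92+3+157 = 622 → 02 6e.

026e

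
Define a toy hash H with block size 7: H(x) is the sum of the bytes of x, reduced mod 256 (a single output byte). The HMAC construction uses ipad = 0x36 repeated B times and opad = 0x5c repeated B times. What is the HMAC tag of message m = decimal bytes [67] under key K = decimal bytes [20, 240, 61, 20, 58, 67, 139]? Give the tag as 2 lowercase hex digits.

8f

Key decimal bytes [20, 240, 61, 20, 58, 67, 139] = 14 f0 3d 14 3a 43 8b is exactly B = 7 bytes: K' = 14 f0 3d 14 3a 43 8b.
K' ⊕ ipad = 22 c6 0b 22 0c 75 bd.  K' ⊕ opad = 48 ac 61 48 66 1f d7.
Inner input = (K'⊕ipad) ∥ m = 22 c6 0b 22 0c 75 bd ∥ 43.
Inner hash: sum = 34+198+11+34+12+117+189+67 = 662; mod 256 = 150 → 96.
Outer input = (K'⊕opad) ∥ inner = 48 ac 61 48 66 1f d7 ∥ 96.
Outer hash (tag): sum = 72+172+97+72+102+31+215+150 = 911; mod 256 = 143 → 8f.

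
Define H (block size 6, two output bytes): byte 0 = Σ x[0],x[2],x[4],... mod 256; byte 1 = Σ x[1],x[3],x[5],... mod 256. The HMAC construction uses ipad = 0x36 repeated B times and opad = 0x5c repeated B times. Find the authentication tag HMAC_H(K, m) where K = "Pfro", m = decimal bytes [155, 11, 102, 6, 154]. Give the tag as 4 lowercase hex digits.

Key "Pfro" = 50 66 72 6f is 4 bytes ≤ B = 6; zero-pad to 6 bytes: K' = 50 66 72 6f 00 00.
K' ⊕ ipad = 66 50 44 59 36 36.  K' ⊕ opad = 0c 3a 2e 33 5c 5c.
Inner input = (K'⊕ipad) ∥ m = 66 50 44 59 36 36 ∥ 9b 0b 66 06 9a.
Inner hash: even-index sum = 635 mod 256 = 123; odd-index sum = 240 mod 256 = 240 → 7b f0.
Outer input = (K'⊕opad) ∥ inner = 0c 3a 2e 33 5c 5c ∥ 7b f0.
Outer hash (tag): even-index sum = 273 mod 256 = 17; odd-index sum = 441 mod 256 = 185 → 11 b9.

11b9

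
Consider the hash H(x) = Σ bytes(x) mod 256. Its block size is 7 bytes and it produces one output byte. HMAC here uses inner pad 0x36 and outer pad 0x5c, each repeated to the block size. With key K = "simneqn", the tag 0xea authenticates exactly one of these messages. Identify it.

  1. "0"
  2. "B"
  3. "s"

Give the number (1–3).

2

Key "simneqn" = 73 69 6d 6e 65 71 6e is exactly B = 7 bytes: K' = 73 69 6d 6e 65 71 6e.
K' ⊕ ipad = 45 5f 5b 58 53 47 58; K' ⊕ opad = 2f 35 31 32 39 2d 32.
m1: inner = H(45 5f 5b 58 53 47 58 30) = 79; tag = H(2f 35 31 32 39 2d 32 79) = d8
m2: inner = H(45 5f 5b 58 53 47 58 42) = 8b; tag = H(2f 35 31 32 39 2d 32 8b) = ea ← matches
m3: inner = H(45 5f 5b 58 53 47 58 73) = bc; tag = H(2f 35 31 32 39 2d 32 bc) = 1b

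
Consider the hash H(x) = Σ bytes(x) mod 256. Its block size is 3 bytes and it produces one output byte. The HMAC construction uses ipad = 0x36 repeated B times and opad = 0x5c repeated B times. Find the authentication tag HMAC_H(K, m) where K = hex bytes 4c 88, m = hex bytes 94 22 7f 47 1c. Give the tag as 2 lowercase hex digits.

46

Key hex bytes 4c 88 is 2 bytes ≤ B = 3; zero-pad to 3 bytes: K' = 4c 88 00.
K' ⊕ ipad = 7a be 36.  K' ⊕ opad = 10 d4 5c.
Inner input = (K'⊕ipad) ∥ m = 7a be 36 ∥ 94 22 7f 47 1c.
Inner hash: sum = 122+190+54+148+34+127+71+28 = 774; mod 256 = 6 → 06.
Outer input = (K'⊕opad) ∥ inner = 10 d4 5c ∥ 06.
Outer hash (tag): sum = 16+212+92+6 = 326; mod 256 = 70 → 46.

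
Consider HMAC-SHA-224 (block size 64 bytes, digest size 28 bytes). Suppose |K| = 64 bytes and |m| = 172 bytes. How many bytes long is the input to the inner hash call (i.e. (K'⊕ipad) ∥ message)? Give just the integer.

236

Key is 64 ≤ 64 bytes, zero-padded: |K'| = 64.
Inner input = (K'⊕ipad) ∥ m → 64 + 172 = 236 bytes.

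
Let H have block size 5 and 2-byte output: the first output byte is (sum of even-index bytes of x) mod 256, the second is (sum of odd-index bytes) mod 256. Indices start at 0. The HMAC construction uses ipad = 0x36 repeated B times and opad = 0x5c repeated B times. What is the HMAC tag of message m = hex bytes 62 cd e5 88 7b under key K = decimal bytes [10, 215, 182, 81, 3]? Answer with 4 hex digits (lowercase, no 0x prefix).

a9de

Key decimal bytes [10, 215, 182, 81, 3] = 0a d7 b6 51 03 is exactly B = 5 bytes: K' = 0a d7 b6 51 03.
K' ⊕ ipad = 3c e1 80 67 35.  K' ⊕ opad = 56 8b ea 0d 5f.
Inner input = (K'⊕ipad) ∥ m = 3c e1 80 67 35 ∥ 62 cd e5 88 7b.
Inner hash: even-index sum = 582 mod 256 = 70; odd-index sum = 778 mod 256 = 10 → 46 0a.
Outer input = (K'⊕opad) ∥ inner = 56 8b ea 0d 5f ∥ 46 0a.
Outer hash (tag): even-index sum = 425 mod 256 = 169; odd-index sum = 222 mod 256 = 222 → a9 de.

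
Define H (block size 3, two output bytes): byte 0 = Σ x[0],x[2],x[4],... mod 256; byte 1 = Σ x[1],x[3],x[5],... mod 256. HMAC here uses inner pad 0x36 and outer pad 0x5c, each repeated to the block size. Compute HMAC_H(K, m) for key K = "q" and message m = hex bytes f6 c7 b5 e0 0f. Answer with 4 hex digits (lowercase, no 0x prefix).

7980

Key "q" = 71 is 1 byte ≤ B = 3; zero-pad to 3 bytes: K' = 71 00 00.
K' ⊕ ipad = 47 36 36.  K' ⊕ opad = 2d 5c 5c.
Inner input = (K'⊕ipad) ∥ m = 47 36 36 ∥ f6 c7 b5 e0 0f.
Inner hash: even-index sum = 548 mod 256 = 36; odd-index sum = 496 mod 256 = 240 → 24 f0.
Outer input = (K'⊕opad) ∥ inner = 2d 5c 5c ∥ 24 f0.
Outer hash (tag): even-index sum = 377 mod 256 = 121; odd-index sum = 128 mod 256 = 128 → 79 80.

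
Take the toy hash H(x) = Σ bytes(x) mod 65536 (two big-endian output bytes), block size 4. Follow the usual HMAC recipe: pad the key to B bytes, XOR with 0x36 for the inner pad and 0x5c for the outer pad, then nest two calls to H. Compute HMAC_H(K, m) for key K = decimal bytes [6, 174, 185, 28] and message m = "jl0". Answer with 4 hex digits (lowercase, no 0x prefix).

02fa

Key decimal bytes [6, 174, 185, 28] = 06 ae b9 1c is exactly B = 4 bytes: K' = 06 ae b9 1c.
K' ⊕ ipad = 30 98 8f 2a.  K' ⊕ opad = 5a f2 e5 40.
Inner input = (K'⊕ipad) ∥ m = 30 98 8f 2a ∥ 6a 6c 30.
Inner hash: sum = 48+152+143+42+106+108+48 = 647 → 02 87.
Outer input = (K'⊕opad) ∥ inner = 5a f2 e5 40 ∥ 02 87.
Outer hash (tag): sum = 90+242+229+64+2+135 = 762 → 02 fa.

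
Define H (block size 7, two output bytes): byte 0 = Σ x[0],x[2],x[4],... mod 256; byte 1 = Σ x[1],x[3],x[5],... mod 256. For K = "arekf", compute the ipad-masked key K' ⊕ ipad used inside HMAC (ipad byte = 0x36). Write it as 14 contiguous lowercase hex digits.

5744535d503636

Key "arekf" = 61 72 65 6b 66 is 5 bytes ≤ B = 7; zero-pad to 7 bytes: K' = 61 72 65 6b 66 00 00.
XOR each byte with 0x36: 61⊕36=57, 72⊕36=44, 65⊕36=53, 6b⊕36=5d, 66⊕36=50, 00⊕36=36, 00⊕36=36.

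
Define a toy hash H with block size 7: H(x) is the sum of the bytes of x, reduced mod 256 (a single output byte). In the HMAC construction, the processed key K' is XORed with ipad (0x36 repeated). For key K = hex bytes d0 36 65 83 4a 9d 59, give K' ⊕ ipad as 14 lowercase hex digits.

e60053b57cab6f

Key hex bytes d0 36 65 83 4a 9d 59 is exactly B = 7 bytes: K' = d0 36 65 83 4a 9d 59.
XOR each byte with 0x36: d0⊕36=e6, 36⊕36=00, 65⊕36=53, 83⊕36=b5, 4a⊕36=7c, 9d⊕36=ab, 59⊕36=6f.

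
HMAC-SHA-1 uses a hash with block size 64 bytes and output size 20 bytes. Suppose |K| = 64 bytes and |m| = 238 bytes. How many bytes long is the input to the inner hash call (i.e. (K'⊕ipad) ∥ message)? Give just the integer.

302

Key is 64 ≤ 64 bytes, zero-padded: |K'| = 64.
Inner input = (K'⊕ipad) ∥ m → 64 + 238 = 302 bytes.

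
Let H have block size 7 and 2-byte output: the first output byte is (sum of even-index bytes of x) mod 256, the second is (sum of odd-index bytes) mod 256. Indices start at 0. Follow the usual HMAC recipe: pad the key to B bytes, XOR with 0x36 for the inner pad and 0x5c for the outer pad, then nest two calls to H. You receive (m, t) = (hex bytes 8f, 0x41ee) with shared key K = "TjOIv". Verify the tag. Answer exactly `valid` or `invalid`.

invalid

Key "TjOIv" = 54 6a 4f 49 76 is 5 bytes ≤ B = 7; zero-pad to 7 bytes: K' = 54 6a 4f 49 76 00 00.
K' ⊕ ipad = 62 5c 79 7f 40 36 36; K' ⊕ opad = 08 36 13 15 2a 5c 5c.
Inner hash: even-index sum = 337 mod 256 = 81; odd-index sum = 416 mod 256 = 160 → 51 a0.
Outer hash (recomputed tag): even-index sum = 321 mod 256 = 65; odd-index sum = 248 mod 256 = 248 → 41 f8.
Recomputed tag = 41f8; claimed = 41ee → mismatch.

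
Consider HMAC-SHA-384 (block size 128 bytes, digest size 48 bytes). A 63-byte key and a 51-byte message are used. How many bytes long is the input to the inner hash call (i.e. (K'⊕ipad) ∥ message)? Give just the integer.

Key is 63 ≤ 128 bytes, zero-padded: |K'| = 128.
Inner input = (K'⊕ipad) ∥ m → 128 + 51 = 179 bytes.

179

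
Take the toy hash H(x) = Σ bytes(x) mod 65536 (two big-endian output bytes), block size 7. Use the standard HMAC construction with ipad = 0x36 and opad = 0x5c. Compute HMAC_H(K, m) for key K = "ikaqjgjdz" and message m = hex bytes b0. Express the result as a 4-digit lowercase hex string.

038c

Key "ikaqjgjdz" = 69 6b 61 71 6a 67 6a 64 7a is 9 bytes > B = 7, so hash it first: H(key) = 03 bf, then zero-pad to 7 bytes: K' = 03 bf 00 00 00 00 00.
K' ⊕ ipad = 35 89 36 36 36 36 36.  K' ⊕ opad = 5f e3 5c 5c 5c 5c 5c.
Inner input = (K'⊕ipad) ∥ m = 35 89 36 36 36 36 36 ∥ b0.
Inner hash: sum = 53+137+54+54+54+54+54+176 = 636 → 02 7c.
Outer input = (K'⊕opad) ∥ inner = 5f e3 5c 5c 5c 5c 5c ∥ 02 7c.
Outer hash (tag): sum = 95+227+92+92+92+92+92+2+124 = 908 → 03 8c.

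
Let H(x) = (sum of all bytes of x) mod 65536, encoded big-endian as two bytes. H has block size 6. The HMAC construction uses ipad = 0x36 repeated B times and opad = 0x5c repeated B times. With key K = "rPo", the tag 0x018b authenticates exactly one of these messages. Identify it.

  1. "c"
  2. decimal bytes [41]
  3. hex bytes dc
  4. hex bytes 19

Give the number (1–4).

Key "rPo" = 72 50 6f is 3 bytes ≤ B = 6; zero-pad to 6 bytes: K' = 72 50 6f 00 00 00.
K' ⊕ ipad = 44 66 59 36 36 36; K' ⊕ opad = 2e 0c 33 5c 5c 5c.
m1: inner = H(44 66 59 36 36 36 63) = 02 08; tag = H(2e 0c 33 5c 5c 5c 02 08) = 018b ← matches
m2: inner = H(44 66 59 36 36 36 29) = 01 ce; tag = H(2e 0c 33 5c 5c 5c 01 ce) = 0250
m3: inner = H(44 66 59 36 36 36 dc) = 02 81; tag = H(2e 0c 33 5c 5c 5c 02 81) = 0204
m4: inner = H(44 66 59 36 36 36 19) = 01 be; tag = H(2e 0c 33 5c 5c 5c 01 be) = 0240

1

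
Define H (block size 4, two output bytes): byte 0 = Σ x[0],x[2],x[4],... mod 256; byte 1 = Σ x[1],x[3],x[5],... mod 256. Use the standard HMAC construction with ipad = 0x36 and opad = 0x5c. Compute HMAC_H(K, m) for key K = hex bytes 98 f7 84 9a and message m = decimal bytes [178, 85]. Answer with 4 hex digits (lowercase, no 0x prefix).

Key hex bytes 98 f7 84 9a is exactly B = 4 bytes: K' = 98 f7 84 9a.
K' ⊕ ipad = ae c1 b2 ac.  K' ⊕ opad = c4 ab d8 c6.
Inner input = (K'⊕ipad) ∥ m = ae c1 b2 ac ∥ b2 55.
Inner hash: even-index sum = 530 mod 256 = 18; odd-index sum = 450 mod 256 = 194 → 12 c2.
Outer input = (K'⊕opad) ∥ inner = c4 ab d8 c6 ∥ 12 c2.
Outer hash (tag): even-index sum = 430 mod 256 = 174; odd-index sum = 563 mod 256 = 51 → ae 33.

ae33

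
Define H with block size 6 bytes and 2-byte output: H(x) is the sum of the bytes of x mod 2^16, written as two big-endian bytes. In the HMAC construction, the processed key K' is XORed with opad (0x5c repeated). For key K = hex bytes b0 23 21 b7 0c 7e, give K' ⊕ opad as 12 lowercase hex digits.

ec7f7deb5022

Key hex bytes b0 23 21 b7 0c 7e is exactly B = 6 bytes: K' = b0 23 21 b7 0c 7e.
XOR each byte with 0x5c: b0⊕5c=ec, 23⊕5c=7f, 21⊕5c=7d, b7⊕5c=eb, 0c⊕5c=50, 7e⊕5c=22.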